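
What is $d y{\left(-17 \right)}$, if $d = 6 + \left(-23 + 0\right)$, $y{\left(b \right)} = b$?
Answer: $289$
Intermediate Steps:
$d = -17$ ($d = 6 - 23 = -17$)
$d y{\left(-17 \right)} = \left(-17\right) \left(-17\right) = 289$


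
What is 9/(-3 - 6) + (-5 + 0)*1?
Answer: -6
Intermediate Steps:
9/(-3 - 6) + (-5 + 0)*1 = 9/(-9) - 5*1 = 9*(-⅑) - 5 = -1 - 5 = -6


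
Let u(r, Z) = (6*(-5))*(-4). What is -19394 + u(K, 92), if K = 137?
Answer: -19274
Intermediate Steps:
u(r, Z) = 120 (u(r, Z) = -30*(-4) = 120)
-19394 + u(K, 92) = -19394 + 120 = -19274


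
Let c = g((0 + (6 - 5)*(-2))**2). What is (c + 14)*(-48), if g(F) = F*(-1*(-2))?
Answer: -1056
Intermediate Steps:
g(F) = 2*F (g(F) = F*2 = 2*F)
c = 8 (c = 2*(0 + (6 - 5)*(-2))**2 = 2*(0 + 1*(-2))**2 = 2*(0 - 2)**2 = 2*(-2)**2 = 2*4 = 8)
(c + 14)*(-48) = (8 + 14)*(-48) = 22*(-48) = -1056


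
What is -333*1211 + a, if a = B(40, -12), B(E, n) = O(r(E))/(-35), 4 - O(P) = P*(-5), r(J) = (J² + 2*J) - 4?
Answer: -14122589/35 ≈ -4.0350e+5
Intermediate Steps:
r(J) = -4 + J² + 2*J
O(P) = 4 + 5*P (O(P) = 4 - P*(-5) = 4 - (-5)*P = 4 + 5*P)
B(E, n) = 16/35 - 2*E/7 - E²/7 (B(E, n) = (4 + 5*(-4 + E² + 2*E))/(-35) = (4 + (-20 + 5*E² + 10*E))*(-1/35) = (-16 + 5*E² + 10*E)*(-1/35) = 16/35 - 2*E/7 - E²/7)
a = -8384/35 (a = 16/35 - 2/7*40 - ⅐*40² = 16/35 - 80/7 - ⅐*1600 = 16/35 - 80/7 - 1600/7 = -8384/35 ≈ -239.54)
-333*1211 + a = -333*1211 - 8384/35 = -403263 - 8384/35 = -14122589/35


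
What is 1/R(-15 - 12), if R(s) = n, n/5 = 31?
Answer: 1/155 ≈ 0.0064516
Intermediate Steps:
n = 155 (n = 5*31 = 155)
R(s) = 155
1/R(-15 - 12) = 1/155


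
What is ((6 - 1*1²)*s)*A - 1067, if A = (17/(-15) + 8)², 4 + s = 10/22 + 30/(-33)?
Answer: -1048006/495 ≈ -2117.2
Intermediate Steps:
s = -49/11 (s = -4 + (10/22 + 30/(-33)) = -4 + (10*(1/22) + 30*(-1/33)) = -4 + (5/11 - 10/11) = -4 - 5/11 = -49/11 ≈ -4.4545)
A = 10609/225 (A = (17*(-1/15) + 8)² = (-17/15 + 8)² = (103/15)² = 10609/225 ≈ 47.151)
((6 - 1*1²)*s)*A - 1067 = ((6 - 1*1²)*(-49/11))*(10609/225) - 1067 = ((6 - 1*1)*(-49/11))*(10609/225) - 1067 = ((6 - 1)*(-49/11))*(10609/225) - 1067 = (5*(-49/11))*(10609/225) - 1067 = -245/11*10609/225 - 1067 = -519841/495 - 1067 = -1048006/495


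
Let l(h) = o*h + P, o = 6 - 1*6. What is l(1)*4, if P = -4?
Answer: -16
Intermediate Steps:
o = 0 (o = 6 - 6 = 0)
l(h) = -4 (l(h) = 0*h - 4 = 0 - 4 = -4)
l(1)*4 = -4*4 = -16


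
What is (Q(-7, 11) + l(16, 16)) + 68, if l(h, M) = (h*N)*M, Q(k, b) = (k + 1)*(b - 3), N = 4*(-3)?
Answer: -3052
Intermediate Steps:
N = -12
Q(k, b) = (1 + k)*(-3 + b)
l(h, M) = -12*M*h (l(h, M) = (h*(-12))*M = (-12*h)*M = -12*M*h)
(Q(-7, 11) + l(16, 16)) + 68 = ((-3 + 11 - 3*(-7) + 11*(-7)) - 12*16*16) + 68 = ((-3 + 11 + 21 - 77) - 3072) + 68 = (-48 - 3072) + 68 = -3120 + 68 = -3052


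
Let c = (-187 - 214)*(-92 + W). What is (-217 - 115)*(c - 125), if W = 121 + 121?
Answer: 20011300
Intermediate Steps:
W = 242
c = -60150 (c = (-187 - 214)*(-92 + 242) = -401*150 = -60150)
(-217 - 115)*(c - 125) = (-217 - 115)*(-60150 - 125) = -332*(-60275) = 20011300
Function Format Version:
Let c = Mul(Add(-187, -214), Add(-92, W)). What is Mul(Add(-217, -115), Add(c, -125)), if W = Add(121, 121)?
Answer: 20011300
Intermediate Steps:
W = 242
c = -60150 (c = Mul(Add(-187, -214), Add(-92, 242)) = Mul(-401, 150) = -60150)
Mul(Add(-217, -115), Add(c, -125)) = Mul(Add(-217, -115), Add(-60150, -125)) = Mul(-332, -60275) = 20011300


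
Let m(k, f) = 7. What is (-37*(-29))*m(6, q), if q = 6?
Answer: 7511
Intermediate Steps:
(-37*(-29))*m(6, q) = -37*(-29)*7 = 1073*7 = 7511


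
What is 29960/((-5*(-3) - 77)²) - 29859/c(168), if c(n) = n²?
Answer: 60901087/9041088 ≈ 6.7360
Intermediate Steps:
29960/((-5*(-3) - 77)²) - 29859/c(168) = 29960/((-5*(-3) - 77)²) - 29859/(168²) = 29960/((15 - 77)²) - 29859/28224 = 29960/((-62)²) - 29859*1/28224 = 29960/3844 - 9953/9408 = 29960*(1/3844) - 9953/9408 = 7490/961 - 9953/9408 = 60901087/9041088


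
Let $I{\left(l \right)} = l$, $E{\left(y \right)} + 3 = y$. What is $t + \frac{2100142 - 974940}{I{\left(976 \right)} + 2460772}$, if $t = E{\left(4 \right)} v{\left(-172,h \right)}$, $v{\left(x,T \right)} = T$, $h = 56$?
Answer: $\frac{69491545}{1230874} \approx 56.457$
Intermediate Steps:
$E{\left(y \right)} = -3 + y$
$t = 56$ ($t = \left(-3 + 4\right) 56 = 1 \cdot 56 = 56$)
$t + \frac{2100142 - 974940}{I{\left(976 \right)} + 2460772} = 56 + \frac{2100142 - 974940}{976 + 2460772} = 56 + \frac{1125202}{2461748} = 56 + 1125202 \cdot \frac{1}{2461748} = 56 + \frac{562601}{1230874} = \frac{69491545}{1230874}$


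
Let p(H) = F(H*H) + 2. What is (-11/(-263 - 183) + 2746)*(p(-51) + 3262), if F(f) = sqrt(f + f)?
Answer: 1998754464/223 + 62461077*sqrt(2)/446 ≈ 9.1611e+6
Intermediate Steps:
F(f) = sqrt(2)*sqrt(f) (F(f) = sqrt(2*f) = sqrt(2)*sqrt(f))
p(H) = 2 + sqrt(2)*sqrt(H**2) (p(H) = sqrt(2)*sqrt(H*H) + 2 = sqrt(2)*sqrt(H**2) + 2 = 2 + sqrt(2)*sqrt(H**2))
(-11/(-263 - 183) + 2746)*(p(-51) + 3262) = (-11/(-263 - 183) + 2746)*((2 + sqrt(2)*sqrt((-51)**2)) + 3262) = (-11/(-446) + 2746)*((2 + sqrt(2)*sqrt(2601)) + 3262) = (-11*(-1/446) + 2746)*((2 + sqrt(2)*51) + 3262) = (11/446 + 2746)*((2 + 51*sqrt(2)) + 3262) = 1224727*(3264 + 51*sqrt(2))/446 = 1998754464/223 + 62461077*sqrt(2)/446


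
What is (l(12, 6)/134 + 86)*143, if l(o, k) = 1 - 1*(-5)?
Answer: 824395/67 ≈ 12304.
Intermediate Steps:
l(o, k) = 6 (l(o, k) = 1 + 5 = 6)
(l(12, 6)/134 + 86)*143 = (6/134 + 86)*143 = (6*(1/134) + 86)*143 = (3/67 + 86)*143 = (5765/67)*143 = 824395/67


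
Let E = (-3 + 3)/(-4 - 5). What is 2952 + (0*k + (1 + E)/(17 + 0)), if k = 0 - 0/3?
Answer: 50185/17 ≈ 2952.1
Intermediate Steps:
E = 0 (E = 0/(-9) = 0*(-⅑) = 0)
k = 0 (k = 0 - 0/3 = 0 - 4*0 = 0 + 0 = 0)
2952 + (0*k + (1 + E)/(17 + 0)) = 2952 + (0*0 + (1 + 0)/(17 + 0)) = 2952 + (0 + 1/17) = 2952 + 1/17 = 50185/17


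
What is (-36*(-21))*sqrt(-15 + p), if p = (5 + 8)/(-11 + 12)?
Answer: 756*I*sqrt(2) ≈ 1069.1*I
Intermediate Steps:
p = 13 (p = 13/1 = 13*1 = 13)
(-36*(-21))*sqrt(-15 + p) = (-36*(-21))*sqrt(-15 + 13) = 756*sqrt(-2) = 756*(I*sqrt(2)) = 756*I*sqrt(2)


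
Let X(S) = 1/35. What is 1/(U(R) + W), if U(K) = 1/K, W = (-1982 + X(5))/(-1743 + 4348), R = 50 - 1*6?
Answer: -4011700/2961061 ≈ -1.3548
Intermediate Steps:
X(S) = 1/35
R = 44 (R = 50 - 6 = 44)
W = -69369/91175 (W = (-1982 + 1/35)/(-1743 + 4348) = -69369/35/2605 = -69369/35*1/2605 = -69369/91175 ≈ -0.76083)
1/(U(R) + W) = 1/(1/44 - 69369/91175) = 1/(-2961061/4011700) = -4011700/2961061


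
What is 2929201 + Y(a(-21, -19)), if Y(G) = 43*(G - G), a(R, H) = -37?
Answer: 2929201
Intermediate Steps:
Y(G) = 0 (Y(G) = 43*0 = 0)
2929201 + Y(a(-21, -19)) = 2929201 + 0 = 2929201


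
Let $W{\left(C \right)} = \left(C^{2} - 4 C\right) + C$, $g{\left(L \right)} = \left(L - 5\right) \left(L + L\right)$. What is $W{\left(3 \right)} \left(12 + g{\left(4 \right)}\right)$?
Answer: $0$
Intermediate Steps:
$g{\left(L \right)} = 2 L \left(-5 + L\right)$ ($g{\left(L \right)} = \left(-5 + L\right) 2 L = 2 L \left(-5 + L\right)$)
$W{\left(C \right)} = C^{2} - 3 C$
$W{\left(3 \right)} \left(12 + g{\left(4 \right)}\right) = 3 \left(-3 + 3\right) \left(12 + 2 \cdot 4 \left(-5 + 4\right)\right) = 3 \cdot 0 \left(12 + 2 \cdot 4 \left(-1\right)\right) = 0 \left(12 - 8\right) = 0 \cdot 4 = 0$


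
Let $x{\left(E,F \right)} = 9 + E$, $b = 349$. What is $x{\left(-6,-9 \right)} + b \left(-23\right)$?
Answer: $-8024$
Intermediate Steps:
$x{\left(-6,-9 \right)} + b \left(-23\right) = \left(9 - 6\right) + 349 \left(-23\right) = 3 - 8027 = -8024$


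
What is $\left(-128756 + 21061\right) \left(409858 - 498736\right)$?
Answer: $9571716210$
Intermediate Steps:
$\left(-128756 + 21061\right) \left(409858 - 498736\right) = \left(-107695\right) \left(-88878\right) = 9571716210$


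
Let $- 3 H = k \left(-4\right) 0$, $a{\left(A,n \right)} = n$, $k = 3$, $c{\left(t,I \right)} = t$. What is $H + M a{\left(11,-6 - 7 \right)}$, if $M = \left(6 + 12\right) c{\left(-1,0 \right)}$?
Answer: $234$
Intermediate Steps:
$H = 0$ ($H = - \frac{3 \left(-4\right) 0}{3} = - \frac{\left(-12\right) 0}{3} = \left(- \frac{1}{3}\right) 0 = 0$)
$M = -18$ ($M = \left(6 + 12\right) \left(-1\right) = 18 \left(-1\right) = -18$)
$H + M a{\left(11,-6 - 7 \right)} = 0 - 18 \left(-6 - 7\right) = 0 - -234 = 0 + 234 = 234$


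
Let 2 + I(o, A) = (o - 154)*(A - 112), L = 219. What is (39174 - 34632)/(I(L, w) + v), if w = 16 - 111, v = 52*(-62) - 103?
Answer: -2271/8392 ≈ -0.27061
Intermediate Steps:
v = -3327 (v = -3224 - 103 = -3327)
w = -95
I(o, A) = -2 + (-154 + o)*(-112 + A) (I(o, A) = -2 + (o - 154)*(A - 112) = -2 + (-154 + o)*(-112 + A))
(39174 - 34632)/(I(L, w) + v) = (39174 - 34632)/((17246 - 154*(-95) - 112*219 - 95*219) - 3327) = 4542/((17246 + 14630 - 24528 - 20805) - 3327) = 4542/(-13457 - 3327) = 4542/(-16784) = 4542*(-1/16784) = -2271/8392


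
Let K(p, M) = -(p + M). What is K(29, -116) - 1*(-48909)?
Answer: 48996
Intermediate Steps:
K(p, M) = -M - p (K(p, M) = -(M + p) = -M - p)
K(29, -116) - 1*(-48909) = (-1*(-116) - 1*29) - 1*(-48909) = (116 - 29) + 48909 = 87 + 48909 = 48996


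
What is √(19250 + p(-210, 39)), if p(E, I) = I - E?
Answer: √19499 ≈ 139.64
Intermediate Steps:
√(19250 + p(-210, 39)) = √(19250 + (39 - 1*(-210))) = √(19250 + (39 + 210)) = √(19250 + 249) = √19499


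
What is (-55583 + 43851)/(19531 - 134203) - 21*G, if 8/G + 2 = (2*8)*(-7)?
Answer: 858431/544692 ≈ 1.5760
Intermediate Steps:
G = -4/57 (G = 8/(-2 + (2*8)*(-7)) = 8/(-2 + 16*(-7)) = 8/(-2 - 112) = 8/(-114) = 8*(-1/114) = -4/57 ≈ -0.070175)
(-55583 + 43851)/(19531 - 134203) - 21*G = (-55583 + 43851)/(19531 - 134203) - 21*(-4)/57 = -11732/(-114672) - 1*(-28/19) = -11732*(-1/114672) + 28/19 = 2933/28668 + 28/19 = 858431/544692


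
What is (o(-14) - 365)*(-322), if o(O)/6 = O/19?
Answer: 2260118/19 ≈ 1.1895e+5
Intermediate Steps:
o(O) = 6*O/19 (o(O) = 6*(O/19) = 6*O/19)
(o(-14) - 365)*(-322) = ((6/19)*(-14) - 365)*(-322) = (-84/19 - 365)*(-322) = -7019/19*(-322) = 2260118/19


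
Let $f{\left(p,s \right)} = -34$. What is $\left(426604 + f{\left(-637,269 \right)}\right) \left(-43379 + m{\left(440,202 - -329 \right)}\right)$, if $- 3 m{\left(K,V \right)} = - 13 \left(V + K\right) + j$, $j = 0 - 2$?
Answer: $-16709031280$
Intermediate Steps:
$j = -2$
$m{\left(K,V \right)} = \frac{2}{3} + \frac{13 K}{3} + \frac{13 V}{3}$ ($m{\left(K,V \right)} = - \frac{- 13 \left(V + K\right) - 2}{3} = - \frac{- 13 \left(K + V\right) - 2}{3} = - \frac{\left(- 13 K - 13 V\right) - 2}{3} = - \frac{-2 - 13 K - 13 V}{3} = \frac{2}{3} + \frac{13 K}{3} + \frac{13 V}{3}$)
$\left(426604 + f{\left(-637,269 \right)}\right) \left(-43379 + m{\left(440,202 - -329 \right)}\right) = \left(426604 - 34\right) \left(-43379 + \left(\frac{2}{3} + \frac{13}{3} \cdot 440 + \frac{13 \left(202 - -329\right)}{3}\right)\right) = 426570 \left(-43379 + \left(\frac{2}{3} + \frac{5720}{3} + \frac{13 \left(202 + 329\right)}{3}\right)\right) = 426570 \left(-43379 + \left(\frac{2}{3} + \frac{5720}{3} + \frac{13}{3} \cdot 531\right)\right) = 426570 \left(-43379 + \left(\frac{2}{3} + \frac{5720}{3} + 2301\right)\right) = 426570 \left(-43379 + \frac{12625}{3}\right) = 426570 \left(- \frac{117512}{3}\right) = -16709031280$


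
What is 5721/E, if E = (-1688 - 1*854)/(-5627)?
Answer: 32192067/2542 ≈ 12664.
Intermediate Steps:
E = 2542/5627 (E = (-1688 - 854)*(-1/5627) = -2542*(-1/5627) = 2542/5627 ≈ 0.45175)
5721/E = 5721/(2542/5627) = 5721*(5627/2542) = 32192067/2542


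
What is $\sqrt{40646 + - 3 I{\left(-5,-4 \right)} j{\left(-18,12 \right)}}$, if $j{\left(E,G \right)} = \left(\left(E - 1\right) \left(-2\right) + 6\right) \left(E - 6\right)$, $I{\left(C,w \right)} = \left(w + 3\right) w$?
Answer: $\sqrt{53318} \approx 230.91$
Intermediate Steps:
$I{\left(C,w \right)} = w \left(3 + w\right)$ ($I{\left(C,w \right)} = \left(3 + w\right) w = w \left(3 + w\right)$)
$j{\left(E,G \right)} = \left(-6 + E\right) \left(8 - 2 E\right)$ ($j{\left(E,G \right)} = \left(\left(-1 + E\right) \left(-2\right) + 6\right) \left(-6 + E\right) = \left(\left(2 - 2 E\right) + 6\right) \left(-6 + E\right) = \left(8 - 2 E\right) \left(-6 + E\right) = \left(-6 + E\right) \left(8 - 2 E\right)$)
$\sqrt{40646 + - 3 I{\left(-5,-4 \right)} j{\left(-18,12 \right)}} = \sqrt{40646 + - 3 \left(- 4 \left(3 - 4\right)\right) \left(-48 - 2 \left(-18\right)^{2} + 20 \left(-18\right)\right)} = \sqrt{40646 + - 3 \left(\left(-4\right) \left(-1\right)\right) \left(-48 - 648 - 360\right)} = \sqrt{40646 + \left(-3\right) 4 \left(-48 - 648 - 360\right)} = \sqrt{40646 - -12672} = \sqrt{40646 + 12672} = \sqrt{53318}$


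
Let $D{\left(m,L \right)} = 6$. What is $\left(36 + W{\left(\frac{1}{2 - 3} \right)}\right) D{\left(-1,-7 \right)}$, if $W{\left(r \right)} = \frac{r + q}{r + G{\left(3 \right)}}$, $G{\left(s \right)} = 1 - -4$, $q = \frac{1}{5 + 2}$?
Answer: $\frac{1503}{7} \approx 214.71$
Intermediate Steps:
$q = \frac{1}{7} \approx 0.14286$
$G{\left(s \right)} = 5$ ($G{\left(s \right)} = 1 + 4 = 5$)
$W{\left(r \right)} = \frac{\frac{1}{7} + r}{5 + r}$ ($W{\left(r \right)} = \frac{r + \frac{1}{7}}{r + 5} = \frac{\frac{1}{7} + r}{5 + r}$)
$\left(36 + W{\left(\frac{1}{2 - 3} \right)}\right) D{\left(-1,-7 \right)} = \left(36 + \frac{\frac{1}{7} + \frac{1}{2 - 3}}{5 + \frac{1}{2 - 3}}\right) 6 = \left(36 + \frac{\frac{1}{7} + \frac{1}{-1}}{5 + \frac{1}{-1}}\right) 6 = \left(36 + \frac{\frac{1}{7} - 1}{5 - 1}\right) 6 = \left(36 + \frac{1}{4} \left(- \frac{6}{7}\right)\right) 6 = \left(36 - \frac{3}{14}\right) 6 = \frac{501}{14} \cdot 6 = \frac{1503}{7}$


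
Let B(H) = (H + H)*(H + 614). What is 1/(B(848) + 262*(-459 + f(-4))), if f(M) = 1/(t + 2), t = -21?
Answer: 19/44826324 ≈ 4.2386e-7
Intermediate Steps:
f(M) = -1/19 (f(M) = 1/(-21 + 2) = 1/(-19) = -1/19)
B(H) = 2*H*(614 + H) (B(H) = (2*H)*(614 + H) = 2*H*(614 + H))
1/(B(848) + 262*(-459 + f(-4))) = 1/(2*848*(614 + 848) + 262*(-459 - 1/19)) = 1/(2*848*1462 + 262*(-8722/19)) = 1/(2479552 - 2285164/19) = 1/(44826324/19) = 19/44826324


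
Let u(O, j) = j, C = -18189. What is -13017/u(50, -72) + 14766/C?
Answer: 8729743/48504 ≈ 179.98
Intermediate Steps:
-13017/u(50, -72) + 14766/C = -13017/(-72) + 14766/(-18189) = -13017*(-1/72) + 14766*(-1/18189) = 4339/24 - 4922/6063 = 8729743/48504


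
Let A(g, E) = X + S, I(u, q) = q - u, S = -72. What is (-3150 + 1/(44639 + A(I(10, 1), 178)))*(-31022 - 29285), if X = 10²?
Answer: 8485258162043/44667 ≈ 1.8997e+8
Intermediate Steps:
X = 100
A(g, E) = 28 (A(g, E) = 100 - 72 = 28)
(-3150 + 1/(44639 + A(I(10, 1), 178)))*(-31022 - 29285) = (-3150 + 1/(44639 + 28))*(-31022 - 29285) = (-3150 + 1/44667)*(-60307) = -140701049/44667*(-60307) = 8485258162043/44667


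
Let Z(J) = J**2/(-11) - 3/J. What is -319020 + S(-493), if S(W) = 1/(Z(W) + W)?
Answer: -39078885435683/122496663 ≈ -3.1902e+5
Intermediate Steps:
Z(J) = -3/J - J**2/11 (Z(J) = J**2*(-1/11) - 3/J = -J**2/11 - 3/J = -3/J - J**2/11)
S(W) = 1/(W + (-33 - W**3)/(11*W)) (S(W) = 1/((-33 - W**3)/(11*W) + W) = 1/(W + (-33 - W**3)/(11*W)))
-319020 + S(-493) = -319020 + 11*(-493)/(-33 - 1*(-493)**3 + 11*(-493)**2) = -319020 + 11*(-493)/(-33 - 1*(-119823157) + 11*243049) = -319020 + 11*(-493)/(-33 + 119823157 + 2673539) = -319020 + 11*(-493)/122496663 = -319020 + 11*(-493)*(1/122496663) = -319020 - 5423/122496663 = -39078885435683/122496663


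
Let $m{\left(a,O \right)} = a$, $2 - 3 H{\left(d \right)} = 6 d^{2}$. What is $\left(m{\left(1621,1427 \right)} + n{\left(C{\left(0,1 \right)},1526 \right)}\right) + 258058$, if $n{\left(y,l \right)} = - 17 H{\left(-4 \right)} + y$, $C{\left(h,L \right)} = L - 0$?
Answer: $\frac{780638}{3} \approx 2.6021 \cdot 10^{5}$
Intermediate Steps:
$H{\left(d \right)} = \frac{2}{3} - 2 d^{2}$ ($H{\left(d \right)} = \frac{2}{3} - \frac{6 d^{2}}{3} = \frac{2}{3} - 2 d^{2}$)
$C{\left(h,L \right)} = L$ ($C{\left(h,L \right)} = L + 0 = L$)
$n{\left(y,l \right)} = \frac{1598}{3} + y$ ($n{\left(y,l \right)} = - 17 \left(\frac{2}{3} - 2 \left(-4\right)^{2}\right) + y = - 17 \left(\frac{2}{3} - 32\right) + y = \left(-17\right) \left(- \frac{94}{3}\right) + y = \frac{1598}{3} + y$)
$\left(m{\left(1621,1427 \right)} + n{\left(C{\left(0,1 \right)},1526 \right)}\right) + 258058 = \left(1621 + \left(\frac{1598}{3} + 1\right)\right) + 258058 = \left(1621 + \frac{1601}{3}\right) + 258058 = \frac{6464}{3} + 258058 = \frac{780638}{3}$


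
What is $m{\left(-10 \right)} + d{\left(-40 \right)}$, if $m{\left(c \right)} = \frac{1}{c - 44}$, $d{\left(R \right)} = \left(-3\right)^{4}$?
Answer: $\frac{4373}{54} \approx 80.981$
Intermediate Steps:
$d{\left(R \right)} = 81$
$m{\left(c \right)} = \frac{1}{-44 + c}$
$m{\left(-10 \right)} + d{\left(-40 \right)} = \frac{1}{-44 - 10} + 81 = \frac{1}{-54} + 81 = - \frac{1}{54} + 81 = \frac{4373}{54}$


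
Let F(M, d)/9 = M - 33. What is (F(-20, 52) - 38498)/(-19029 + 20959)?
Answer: -7795/386 ≈ -20.194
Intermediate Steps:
F(M, d) = -297 + 9*M (F(M, d) = 9*(M - 33) = 9*(-33 + M) = -297 + 9*M)
(F(-20, 52) - 38498)/(-19029 + 20959) = ((-297 + 9*(-20)) - 38498)/(-19029 + 20959) = ((-297 - 180) - 38498)/1930 = (-477 - 38498)*(1/1930) = -38975*1/1930 = -7795/386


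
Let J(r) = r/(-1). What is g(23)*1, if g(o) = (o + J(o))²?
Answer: 0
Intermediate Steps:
J(r) = -r (J(r) = r*(-1) = -r)
g(o) = 0 (g(o) = (o - o)² = 0² = 0)
g(23)*1 = 0*1 = 0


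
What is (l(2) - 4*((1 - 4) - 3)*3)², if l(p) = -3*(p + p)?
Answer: 3600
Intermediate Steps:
l(p) = -6*p
(l(2) - 4*((1 - 4) - 3)*3)² = (-6*2 - 4*((1 - 4) - 3)*3)² = (-12 - 4*(-3 - 3)*3)² = (-12 - 4*(-6)*3)² = (-12 + 24*3)² = (-12 + 72)² = 60² = 3600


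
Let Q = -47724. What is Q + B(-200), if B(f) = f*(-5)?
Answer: -46724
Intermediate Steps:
B(f) = -5*f
Q + B(-200) = -47724 - 5*(-200) = -47724 + 1000 = -46724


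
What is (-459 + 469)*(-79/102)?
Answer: -395/51 ≈ -7.7451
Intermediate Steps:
(-459 + 469)*(-79/102) = 10*(-79*1/102) = 10*(-79/102) = -395/51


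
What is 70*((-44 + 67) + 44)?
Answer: 4690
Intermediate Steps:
70*((-44 + 67) + 44) = 70*(23 + 44) = 70*67 = 4690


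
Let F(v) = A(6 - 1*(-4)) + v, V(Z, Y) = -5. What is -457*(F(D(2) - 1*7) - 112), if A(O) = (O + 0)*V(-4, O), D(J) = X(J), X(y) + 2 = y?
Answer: 77233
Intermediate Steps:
X(y) = -2 + y
D(J) = -2 + J
A(O) = -5*O (A(O) = (O + 0)*(-5) = O*(-5) = -5*O)
F(v) = -50 + v (F(v) = -5*(6 - 1*(-4)) + v = -5*(6 + 4) + v = -5*10 + v = -50 + v)
-457*(F(D(2) - 1*7) - 112) = -457*((-50 + ((-2 + 2) - 1*7)) - 112) = -457*((-50 + (0 - 7)) - 112) = -457*((-50 - 7) - 112) = -457*(-57 - 112) = -457*(-169) = 77233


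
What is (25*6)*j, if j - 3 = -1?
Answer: 300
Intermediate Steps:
j = 2 (j = 3 - 1 = 2)
(25*6)*j = (25*6)*2 = 150*2 = 300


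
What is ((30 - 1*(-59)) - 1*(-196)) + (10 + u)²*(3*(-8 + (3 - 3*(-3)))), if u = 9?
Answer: 4617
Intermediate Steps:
((30 - 1*(-59)) - 1*(-196)) + (10 + u)²*(3*(-8 + (3 - 3*(-3)))) = ((30 - 1*(-59)) - 1*(-196)) + (10 + 9)²*(3*(-8 + (3 - 3*(-3)))) = ((30 + 59) + 196) + 19²*(3*(-8 + (3 + 9))) = (89 + 196) + 361*(3*(-8 + 12)) = 285 + 361*(3*4) = 285 + 361*12 = 285 + 4332 = 4617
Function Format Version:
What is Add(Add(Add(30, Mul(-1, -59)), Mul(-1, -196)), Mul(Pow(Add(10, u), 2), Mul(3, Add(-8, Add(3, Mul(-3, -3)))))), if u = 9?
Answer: 4617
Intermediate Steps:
Add(Add(Add(30, Mul(-1, -59)), Mul(-1, -196)), Mul(Pow(Add(10, u), 2), Mul(3, Add(-8, Add(3, Mul(-3, -3)))))) = Add(Add(Add(30, Mul(-1, -59)), Mul(-1, -196)), Mul(Pow(Add(10, 9), 2), Mul(3, Add(-8, Add(3, Mul(-3, -3)))))) = Add(Add(Add(30, 59), 196), Mul(Pow(19, 2), Mul(3, Add(-8, Add(3, 9))))) = Add(Add(89, 196), Mul(361, Mul(3, Add(-8, 12)))) = Add(285, Mul(361, Mul(3, 4))) = Add(285, Mul(361, 12)) = Add(285, 4332) = 4617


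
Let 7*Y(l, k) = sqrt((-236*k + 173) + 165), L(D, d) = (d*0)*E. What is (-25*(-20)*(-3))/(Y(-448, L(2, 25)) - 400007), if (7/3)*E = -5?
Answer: 29400514500/7840274402063 + 136500*sqrt(2)/7840274402063 ≈ 0.0037500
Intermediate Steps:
E = -15/7 (E = (3/7)*(-5) = -15/7 ≈ -2.1429)
L(D, d) = 0 (L(D, d) = (d*0)*(-15/7) = 0*(-15/7) = 0)
Y(l, k) = sqrt(338 - 236*k)/7 (Y(l, k) = sqrt((-236*k + 173) + 165)/7 = sqrt((173 - 236*k) + 165)/7 = sqrt(338 - 236*k)/7)
(-25*(-20)*(-3))/(Y(-448, L(2, 25)) - 400007) = (-25*(-20)*(-3))/(sqrt(338 - 236*0)/7 - 400007) = (500*(-3))/(sqrt(338 + 0)/7 - 400007) = -1500/(sqrt(338)/7 - 400007) = -1500/((13*sqrt(2))/7 - 400007) = -1500/(13*sqrt(2)/7 - 400007) = -1500/(-400007 + 13*sqrt(2)/7)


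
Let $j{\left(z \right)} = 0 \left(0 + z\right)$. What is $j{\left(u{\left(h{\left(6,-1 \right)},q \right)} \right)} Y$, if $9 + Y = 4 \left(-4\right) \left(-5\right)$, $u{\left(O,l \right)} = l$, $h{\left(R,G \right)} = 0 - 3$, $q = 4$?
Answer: $0$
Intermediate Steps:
$h{\left(R,G \right)} = -3$
$Y = 71$ ($Y = -9 + 4 \left(-4\right) \left(-5\right) = -9 - -80 = -9 + 80 = 71$)
$j{\left(z \right)} = 0$ ($j{\left(z \right)} = 0 z = 0$)
$j{\left(u{\left(h{\left(6,-1 \right)},q \right)} \right)} Y = 0 \cdot 71 = 0$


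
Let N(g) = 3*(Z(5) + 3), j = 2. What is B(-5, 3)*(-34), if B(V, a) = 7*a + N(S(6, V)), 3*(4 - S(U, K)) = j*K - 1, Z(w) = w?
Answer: -1530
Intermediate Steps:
S(U, K) = 13/3 - 2*K/3 (S(U, K) = 4 - (2*K - 1)/3 = 4 - (-1 + 2*K)/3 = 4 + (⅓ - 2*K/3) = 13/3 - 2*K/3)
N(g) = 24 (N(g) = 3*(5 + 3) = 3*8 = 24)
B(V, a) = 24 + 7*a (B(V, a) = 7*a + 24 = 24 + 7*a)
B(-5, 3)*(-34) = (24 + 7*3)*(-34) = (24 + 21)*(-34) = 45*(-34) = -1530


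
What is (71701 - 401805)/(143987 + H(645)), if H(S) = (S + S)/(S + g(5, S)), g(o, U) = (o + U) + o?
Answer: -42913520/18718439 ≈ -2.2926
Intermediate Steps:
g(o, U) = U + 2*o (g(o, U) = (U + o) + o = U + 2*o)
H(S) = 2*S/(10 + 2*S) (H(S) = (S + S)/(S + (S + 2*5)) = (2*S)/(S + (S + 10)) = (2*S)/(S + (10 + S)) = (2*S)/(10 + 2*S) = 2*S/(10 + 2*S))
(71701 - 401805)/(143987 + H(645)) = (71701 - 401805)/(143987 + 645/(5 + 645)) = -330104/(143987 + 645/650) = -330104/(143987 + 645*(1/650)) = -330104/(143987 + 129/130) = -330104/18718439/130 = -330104*130/18718439 = -42913520/18718439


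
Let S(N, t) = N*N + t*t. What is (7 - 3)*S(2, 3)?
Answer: 52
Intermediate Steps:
S(N, t) = N² + t²
(7 - 3)*S(2, 3) = (7 - 3)*(2² + 3²) = 4*(4 + 9) = 4*13 = 52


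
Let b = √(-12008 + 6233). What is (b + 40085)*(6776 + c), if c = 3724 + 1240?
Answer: 470597900 + 58700*I*√231 ≈ 4.706e+8 + 8.9216e+5*I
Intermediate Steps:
c = 4964
b = 5*I*√231 (b = √(-5775) = 5*I*√231 ≈ 75.993*I)
(b + 40085)*(6776 + c) = (5*I*√231 + 40085)*(6776 + 4964) = (40085 + 5*I*√231)*11740 = 470597900 + 58700*I*√231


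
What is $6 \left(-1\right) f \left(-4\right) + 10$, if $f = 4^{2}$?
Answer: $394$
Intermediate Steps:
$f = 16$
$6 \left(-1\right) f \left(-4\right) + 10 = 6 \left(-1\right) 16 \left(-4\right) + 10 = \left(-6\right) 16 \left(-4\right) + 10 = \left(-96\right) \left(-4\right) + 10 = 384 + 10 = 394$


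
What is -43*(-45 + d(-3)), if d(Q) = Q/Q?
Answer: 1892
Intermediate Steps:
d(Q) = 1
-43*(-45 + d(-3)) = -43*(-45 + 1) = -43*(-44) = 1892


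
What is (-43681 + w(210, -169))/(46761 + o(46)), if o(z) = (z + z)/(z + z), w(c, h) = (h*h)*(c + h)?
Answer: 563660/23381 ≈ 24.108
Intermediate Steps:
w(c, h) = h²*(c + h)
o(z) = 1 (o(z) = (2*z)/((2*z)) = (2*z)*(1/(2*z)) = 1)
(-43681 + w(210, -169))/(46761 + o(46)) = (-43681 + (-169)²*(210 - 169))/(46761 + 1) = (-43681 + 28561*41)/46762 = (-43681 + 1171001)*(1/46762) = 1127320*(1/46762) = 563660/23381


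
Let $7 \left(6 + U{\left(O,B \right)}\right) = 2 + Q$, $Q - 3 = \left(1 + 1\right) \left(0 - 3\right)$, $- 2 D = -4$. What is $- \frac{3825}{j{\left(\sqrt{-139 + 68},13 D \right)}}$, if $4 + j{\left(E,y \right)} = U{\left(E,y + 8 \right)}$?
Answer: $\frac{26775}{71} \approx 377.11$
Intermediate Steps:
$D = 2$ ($D = \left(- \frac{1}{2}\right) \left(-4\right) = 2$)
$Q = -3$ ($Q = 3 + \left(1 + 1\right) \left(0 - 3\right) = 3 + 2 \left(-3\right) = 3 - 6 = -3$)
$U{\left(O,B \right)} = - \frac{43}{7}$ ($U{\left(O,B \right)} = -6 + \frac{2 - 3}{7} = -6 + \frac{1}{7} \left(-1\right) = -6 - \frac{1}{7} = - \frac{43}{7}$)
$j{\left(E,y \right)} = - \frac{71}{7}$ ($j{\left(E,y \right)} = -4 - \frac{43}{7} = - \frac{71}{7}$)
$- \frac{3825}{j{\left(\sqrt{-139 + 68},13 D \right)}} = - \frac{3825}{- \frac{71}{7}} = \left(-3825\right) \left(- \frac{7}{71}\right) = \frac{26775}{71}$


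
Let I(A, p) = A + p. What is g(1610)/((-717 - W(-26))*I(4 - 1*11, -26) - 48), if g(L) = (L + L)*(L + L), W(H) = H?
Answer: 2073680/4551 ≈ 455.65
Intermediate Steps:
g(L) = 4*L² (g(L) = (2*L)*(2*L) = 4*L²)
g(1610)/((-717 - W(-26))*I(4 - 1*11, -26) - 48) = (4*1610²)/((-717 - 1*(-26))*((4 - 1*11) - 26) - 48) = (4*2592100)/((-717 + 26)*((4 - 11) - 26) - 48) = 10368400/(-691*(-7 - 26) - 48) = 10368400/(-691*(-33) - 48) = 10368400/(22803 - 48) = 10368400/22755 = 10368400*(1/22755) = 2073680/4551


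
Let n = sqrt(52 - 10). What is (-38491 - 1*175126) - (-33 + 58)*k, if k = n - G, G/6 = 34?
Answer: -208517 - 25*sqrt(42) ≈ -2.0868e+5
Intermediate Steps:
n = sqrt(42) ≈ 6.4807
G = 204 (G = 6*34 = 204)
k = -204 + sqrt(42) (k = sqrt(42) - 1*204 = sqrt(42) - 204 = -204 + sqrt(42) ≈ -197.52)
(-38491 - 1*175126) - (-33 + 58)*k = (-38491 - 1*175126) - (-33 + 58)*(-204 + sqrt(42)) = (-38491 - 175126) - 25*(-204 + sqrt(42)) = -213617 - (-5100 + 25*sqrt(42)) = -213617 + (5100 - 25*sqrt(42)) = -208517 - 25*sqrt(42)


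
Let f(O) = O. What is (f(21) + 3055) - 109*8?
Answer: 2204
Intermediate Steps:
(f(21) + 3055) - 109*8 = (21 + 3055) - 109*8 = 3076 - 872 = 2204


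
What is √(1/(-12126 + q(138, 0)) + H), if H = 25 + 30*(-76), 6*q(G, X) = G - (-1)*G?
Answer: I*√20566502755/3020 ≈ 47.487*I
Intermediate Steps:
q(G, X) = G/3 (q(G, X) = (G - (-1)*G)/6 = (G + G)/6 = (2*G)/6 = G/3)
H = -2255 (H = 25 - 2280 = -2255)
√(1/(-12126 + q(138, 0)) + H) = √(1/(-12126 + (⅓)*138) - 2255) = √(1/(-12126 + 46) - 2255) = √(1/(-12080) - 2255) = √(-1/12080 - 2255) = √(-27240401/12080) = I*√20566502755/3020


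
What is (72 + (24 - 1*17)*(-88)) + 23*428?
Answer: 9300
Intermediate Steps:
(72 + (24 - 1*17)*(-88)) + 23*428 = (72 + (24 - 17)*(-88)) + 9844 = (72 + 7*(-88)) + 9844 = (72 - 616) + 9844 = -544 + 9844 = 9300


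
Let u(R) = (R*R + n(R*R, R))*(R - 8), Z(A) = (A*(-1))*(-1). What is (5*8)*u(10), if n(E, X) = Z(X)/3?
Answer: 24800/3 ≈ 8266.7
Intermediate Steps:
Z(A) = A (Z(A) = -A*(-1) = A)
n(E, X) = X/3
u(R) = (-8 + R)*(R**2 + R/3) (u(R) = (R*R + R/3)*(R - 8) = (R**2 + R/3)*(-8 + R) = (-8 + R)*(R**2 + R/3))
(5*8)*u(10) = (5*8)*((1/3)*10*(-8 - 23*10 + 3*10**2)) = 40*((1/3)*10*(-8 - 230 + 3*100)) = 40*((1/3)*10*(-8 - 230 + 300)) = 40*((1/3)*10*62) = 40*(620/3) = 24800/3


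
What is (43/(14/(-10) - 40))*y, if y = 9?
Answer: -215/23 ≈ -9.3478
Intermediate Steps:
(43/(14/(-10) - 40))*y = (43/(14/(-10) - 40))*9 = (43/(14*(-1/10) - 40))*9 = (43/(-7/5 - 40))*9 = (43/(-207/5))*9 = -5/207*43*9 = -215/207*9 = -215/23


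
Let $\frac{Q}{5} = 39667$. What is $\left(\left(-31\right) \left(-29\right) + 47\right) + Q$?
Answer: $199281$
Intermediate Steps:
$Q = 198335$ ($Q = 5 \cdot 39667 = 198335$)
$\left(\left(-31\right) \left(-29\right) + 47\right) + Q = \left(\left(-31\right) \left(-29\right) + 47\right) + 198335 = \left(899 + 47\right) + 198335 = 946 + 198335 = 199281$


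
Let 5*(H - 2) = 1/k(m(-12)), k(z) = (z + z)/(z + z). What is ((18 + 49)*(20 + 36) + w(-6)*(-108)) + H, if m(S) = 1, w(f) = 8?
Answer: 14451/5 ≈ 2890.2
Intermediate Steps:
k(z) = 1 (k(z) = (2*z)/((2*z)) = (2*z)*(1/(2*z)) = 1)
H = 11/5 (H = 2 + (⅕)/1 = 2 + (⅕)*1 = 2 + ⅕ = 11/5 ≈ 2.2000)
((18 + 49)*(20 + 36) + w(-6)*(-108)) + H = ((18 + 49)*(20 + 36) + 8*(-108)) + 11/5 = (67*56 - 864) + 11/5 = (3752 - 864) + 11/5 = 2888 + 11/5 = 14451/5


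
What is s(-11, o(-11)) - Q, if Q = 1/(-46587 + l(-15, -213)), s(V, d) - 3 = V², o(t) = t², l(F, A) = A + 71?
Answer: 5794397/46729 ≈ 124.00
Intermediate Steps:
l(F, A) = 71 + A
s(V, d) = 3 + V²
Q = -1/46729 (Q = 1/(-46587 + (71 - 213)) = 1/(-46587 - 142) = 1/(-46729) = -1/46729 ≈ -2.1400e-5)
s(-11, o(-11)) - Q = (3 + (-11)²) - 1*(-1/46729) = (3 + 121) + 1/46729 = 124 + 1/46729 = 5794397/46729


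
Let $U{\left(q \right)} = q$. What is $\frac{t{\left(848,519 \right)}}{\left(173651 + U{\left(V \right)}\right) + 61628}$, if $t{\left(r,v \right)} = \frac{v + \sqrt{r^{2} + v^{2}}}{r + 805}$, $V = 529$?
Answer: $\frac{173}{129930208} + \frac{\sqrt{988465}}{389790624} \approx 3.8821 \cdot 10^{-6}$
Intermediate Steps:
$t{\left(r,v \right)} = \frac{v + \sqrt{r^{2} + v^{2}}}{805 + r}$
$\frac{t{\left(848,519 \right)}}{\left(173651 + U{\left(V \right)}\right) + 61628} = \frac{\frac{1}{805 + 848} \left(519 + \sqrt{848^{2} + 519^{2}}\right)}{\left(173651 + 529\right) + 61628} = \frac{\frac{1}{1653} \left(519 + \sqrt{719104 + 269361}\right)}{174180 + 61628} = \frac{\frac{1}{1653} \left(519 + \sqrt{988465}\right)}{235808} = \left(\frac{173}{551} + \frac{\sqrt{988465}}{1653}\right) \frac{1}{235808} = \frac{173}{129930208} + \frac{\sqrt{988465}}{389790624}$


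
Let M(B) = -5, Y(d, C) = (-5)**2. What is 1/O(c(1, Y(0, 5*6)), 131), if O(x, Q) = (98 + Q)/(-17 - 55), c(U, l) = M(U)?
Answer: -72/229 ≈ -0.31441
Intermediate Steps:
Y(d, C) = 25
c(U, l) = -5
O(x, Q) = -49/36 - Q/72 (O(x, Q) = (98 + Q)/(-72) = (98 + Q)*(-1/72) = -49/36 - Q/72)
1/O(c(1, Y(0, 5*6)), 131) = 1/(-49/36 - 1/72*131) = 1/(-49/36 - 131/72) = 1/(-229/72) = -72/229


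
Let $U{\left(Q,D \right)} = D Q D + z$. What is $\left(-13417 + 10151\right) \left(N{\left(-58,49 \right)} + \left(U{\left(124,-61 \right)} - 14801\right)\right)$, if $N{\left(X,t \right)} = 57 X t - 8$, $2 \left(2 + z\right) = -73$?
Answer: $-929381125$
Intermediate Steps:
$z = - \frac{77}{2}$ ($z = -2 + \frac{1}{2} \left(-73\right) = -2 - \frac{73}{2} = - \frac{77}{2} \approx -38.5$)
$N{\left(X,t \right)} = -8 + 57 X t$ ($N{\left(X,t \right)} = 57 X t - 8 = -8 + 57 X t$)
$U{\left(Q,D \right)} = - \frac{77}{2} + Q D^{2}$ ($U{\left(Q,D \right)} = D Q D - \frac{77}{2} = Q D^{2} - \frac{77}{2} = - \frac{77}{2} + Q D^{2}$)
$\left(-13417 + 10151\right) \left(N{\left(-58,49 \right)} + \left(U{\left(124,-61 \right)} - 14801\right)\right) = \left(-13417 + 10151\right) \left(\left(-8 + 57 \left(-58\right) 49\right) - \left(\frac{29679}{2} - 461404\right)\right) = - 3266 \left(\left(-8 - 161994\right) + \left(\left(- \frac{77}{2} + 124 \cdot 3721\right) - 14801\right)\right) = - 3266 \left(-162002 + \left(\left(- \frac{77}{2} + 461404\right) - 14801\right)\right) = - 3266 \left(-162002 + \left(\frac{922731}{2} - 14801\right)\right) = - 3266 \left(-162002 + \frac{893129}{2}\right) = \left(-3266\right) \frac{569125}{2} = -929381125$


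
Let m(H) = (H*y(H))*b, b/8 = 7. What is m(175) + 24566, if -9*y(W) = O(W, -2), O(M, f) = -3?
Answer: 83498/3 ≈ 27833.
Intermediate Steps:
y(W) = ⅓ (y(W) = -⅑*(-3) = ⅓)
b = 56 (b = 8*7 = 56)
m(H) = 56*H/3 (m(H) = (H*(⅓))*56 = (H/3)*56 = 56*H/3)
m(175) + 24566 = (56/3)*175 + 24566 = 9800/3 + 24566 = 83498/3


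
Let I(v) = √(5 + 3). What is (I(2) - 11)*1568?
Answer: -17248 + 3136*√2 ≈ -12813.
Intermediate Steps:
I(v) = 2*√2 (I(v) = √8 = 2*√2)
(I(2) - 11)*1568 = (2*√2 - 11)*1568 = (-11 + 2*√2)*1568 = -17248 + 3136*√2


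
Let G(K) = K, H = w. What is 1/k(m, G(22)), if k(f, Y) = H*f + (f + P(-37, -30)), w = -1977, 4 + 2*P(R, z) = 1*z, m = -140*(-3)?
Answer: -1/829937 ≈ -1.2049e-6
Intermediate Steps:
m = 420 (m = -14*(-30) = 420)
P(R, z) = -2 + z/2 (P(R, z) = -2 + (1*z)/2 = -2 + z/2)
H = -1977
k(f, Y) = -17 - 1976*f (k(f, Y) = -1977*f + (f + (-2 + (½)*(-30))) = -1977*f + (f + (-2 - 15)) = -1977*f + (f - 17) = -1977*f + (-17 + f) = -17 - 1976*f)
1/k(m, G(22)) = 1/(-17 - 1976*420) = 1/(-17 - 829920) = 1/(-829937) = -1/829937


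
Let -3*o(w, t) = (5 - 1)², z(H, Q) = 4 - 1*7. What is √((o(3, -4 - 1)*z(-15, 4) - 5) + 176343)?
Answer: √176354 ≈ 419.95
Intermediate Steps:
z(H, Q) = -3 (z(H, Q) = 4 - 7 = -3)
o(w, t) = -16/3 (o(w, t) = -(5 - 1)²/3 = -⅓*4² = -⅓*16 = -16/3)
√((o(3, -4 - 1)*z(-15, 4) - 5) + 176343) = √((-16/3*(-3) - 5) + 176343) = √((16 - 5) + 176343) = √(11 + 176343) = √176354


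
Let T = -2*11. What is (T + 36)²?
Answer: 196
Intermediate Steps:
T = -22
(T + 36)² = (-22 + 36)² = 14² = 196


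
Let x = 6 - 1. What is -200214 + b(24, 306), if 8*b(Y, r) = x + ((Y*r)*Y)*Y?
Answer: 2628437/8 ≈ 3.2855e+5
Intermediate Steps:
x = 5
b(Y, r) = 5/8 + r*Y**3/8 (b(Y, r) = (5 + ((Y*r)*Y)*Y)/8 = (5 + (r*Y**2)*Y)/8 = (5 + r*Y**3)/8 = 5/8 + r*Y**3/8)
-200214 + b(24, 306) = -200214 + (5/8 + (1/8)*306*24**3) = -200214 + (5/8 + (1/8)*306*13824) = -200214 + (5/8 + 528768) = -200214 + 4230149/8 = 2628437/8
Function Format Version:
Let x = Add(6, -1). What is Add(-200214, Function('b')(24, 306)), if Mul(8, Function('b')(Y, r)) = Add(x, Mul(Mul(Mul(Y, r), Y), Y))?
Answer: Rational(2628437, 8) ≈ 3.2855e+5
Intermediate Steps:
x = 5
Function('b')(Y, r) = Add(Rational(5, 8), Mul(Rational(1, 8), r, Pow(Y, 3))) (Function('b')(Y, r) = Mul(Rational(1, 8), Add(5, Mul(Mul(Mul(Y, r), Y), Y))) = Mul(Rational(1, 8), Add(5, Mul(Mul(r, Pow(Y, 2)), Y))) = Mul(Rational(1, 8), Add(5, Mul(r, Pow(Y, 3)))) = Add(Rational(5, 8), Mul(Rational(1, 8), r, Pow(Y, 3))))
Add(-200214, Function('b')(24, 306)) = Add(-200214, Add(Rational(5, 8), Mul(Rational(1, 8), 306, Pow(24, 3)))) = Add(-200214, Add(Rational(5, 8), Mul(Rational(1, 8), 306, 13824))) = Add(-200214, Add(Rational(5, 8), 528768)) = Add(-200214, Rational(4230149, 8)) = Rational(2628437, 8)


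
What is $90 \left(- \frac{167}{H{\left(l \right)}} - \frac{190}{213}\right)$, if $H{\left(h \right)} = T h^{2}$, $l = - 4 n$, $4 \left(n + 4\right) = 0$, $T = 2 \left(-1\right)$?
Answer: $- \frac{925635}{18176} \approx -50.926$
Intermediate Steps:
$T = -2$
$n = -4$ ($n = -4 + \frac{1}{4} \cdot 0 = -4 + 0 = -4$)
$l = 16$ ($l = \left(-4\right) \left(-4\right) = 16$)
$H{\left(h \right)} = - 2 h^{2}$
$90 \left(- \frac{167}{H{\left(l \right)}} - \frac{190}{213}\right) = 90 \left(- \frac{167}{\left(-2\right) 16^{2}} - \frac{190}{213}\right) = 90 \left(- \frac{167}{\left(-2\right) 256} - \frac{190}{213}\right) = 90 \left(- \frac{167}{-512} - \frac{190}{213}\right) = 90 \left(\left(-167\right) \left(- \frac{1}{512}\right) - \frac{190}{213}\right) = 90 \left(\frac{167}{512} - \frac{190}{213}\right) = 90 \left(- \frac{61709}{109056}\right) = - \frac{925635}{18176}$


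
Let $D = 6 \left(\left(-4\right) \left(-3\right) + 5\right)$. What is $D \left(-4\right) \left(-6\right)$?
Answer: $2448$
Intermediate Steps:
$D = 102$ ($D = 6 \left(12 + 5\right) = 6 \cdot 17 = 102$)
$D \left(-4\right) \left(-6\right) = 102 \left(-4\right) \left(-6\right) = \left(-408\right) \left(-6\right) = 2448$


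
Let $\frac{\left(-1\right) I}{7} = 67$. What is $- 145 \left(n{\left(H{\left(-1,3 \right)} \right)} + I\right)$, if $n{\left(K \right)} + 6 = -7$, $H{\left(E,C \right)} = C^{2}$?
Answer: $69890$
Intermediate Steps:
$I = -469$ ($I = \left(-7\right) 67 = -469$)
$n{\left(K \right)} = -13$ ($n{\left(K \right)} = -6 - 7 = -13$)
$- 145 \left(n{\left(H{\left(-1,3 \right)} \right)} + I\right) = - 145 \left(-13 - 469\right) = \left(-145\right) \left(-482\right) = 69890$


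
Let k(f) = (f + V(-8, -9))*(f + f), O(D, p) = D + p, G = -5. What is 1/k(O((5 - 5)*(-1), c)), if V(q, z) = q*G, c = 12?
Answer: 1/1248 ≈ 0.00080128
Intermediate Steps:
V(q, z) = -5*q (V(q, z) = q*(-5) = -5*q)
k(f) = 2*f*(40 + f) (k(f) = (f - 5*(-8))*(f + f) = (f + 40)*(2*f) = (40 + f)*(2*f) = 2*f*(40 + f))
1/k(O((5 - 5)*(-1), c)) = 1/(2*((5 - 5)*(-1) + 12)*(40 + ((5 - 5)*(-1) + 12))) = 1/(2*(0*(-1) + 12)*(40 + (0*(-1) + 12))) = 1/(2*(0 + 12)*(40 + (0 + 12))) = 1/(2*12*(40 + 12)) = 1/(2*12*52) = 1/1248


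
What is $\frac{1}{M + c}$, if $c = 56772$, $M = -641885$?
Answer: $- \frac{1}{585113} \approx -1.7091 \cdot 10^{-6}$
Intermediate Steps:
$\frac{1}{M + c} = \frac{1}{-641885 + 56772} = \frac{1}{-585113} = - \frac{1}{585113}$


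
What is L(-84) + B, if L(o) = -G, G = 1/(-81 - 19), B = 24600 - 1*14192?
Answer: 1040801/100 ≈ 10408.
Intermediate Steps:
B = 10408 (B = 24600 - 14192 = 10408)
G = -1/100 (G = 1/(-100) = -1/100 ≈ -0.010000)
L(o) = 1/100 (L(o) = -1*(-1/100) = 1/100)
L(-84) + B = 1/100 + 10408 = 1040801/100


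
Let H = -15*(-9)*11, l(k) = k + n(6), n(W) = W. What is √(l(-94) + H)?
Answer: √1397 ≈ 37.376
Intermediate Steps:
l(k) = 6 + k (l(k) = k + 6 = 6 + k)
H = 1485 (H = 135*11 = 1485)
√(l(-94) + H) = √((6 - 94) + 1485) = √(-88 + 1485) = √1397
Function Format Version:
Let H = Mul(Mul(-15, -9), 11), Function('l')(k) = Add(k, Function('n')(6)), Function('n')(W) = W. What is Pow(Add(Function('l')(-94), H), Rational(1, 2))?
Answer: Pow(1397, Rational(1, 2)) ≈ 37.376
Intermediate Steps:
Function('l')(k) = Add(6, k) (Function('l')(k) = Add(k, 6) = Add(6, k))
H = 1485 (H = Mul(135, 11) = 1485)
Pow(Add(Function('l')(-94), H), Rational(1, 2)) = Pow(Add(Add(6, -94), 1485), Rational(1, 2)) = Pow(Add(-88, 1485), Rational(1, 2)) = Pow(1397, Rational(1, 2))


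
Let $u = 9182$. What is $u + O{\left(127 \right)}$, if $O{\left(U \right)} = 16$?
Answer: $9198$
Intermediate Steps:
$u + O{\left(127 \right)} = 9182 + 16 = 9198$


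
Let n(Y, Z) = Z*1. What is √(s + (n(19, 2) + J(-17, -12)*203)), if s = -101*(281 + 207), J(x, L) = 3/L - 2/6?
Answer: I*√1778559/6 ≈ 222.27*I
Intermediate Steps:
n(Y, Z) = Z
J(x, L) = -⅓ + 3/L (J(x, L) = 3/L - 2*⅙ = 3/L - ⅓ = -⅓ + 3/L)
s = -49288 (s = -101*488 = -49288)
√(s + (n(19, 2) + J(-17, -12)*203)) = √(-49288 + (2 + ((⅓)*(9 - 1*(-12))/(-12))*203)) = √(-49288 + (2 + ((⅓)*(-1/12)*(9 + 12))*203)) = √(-49288 + (2 + ((⅓)*(-1/12)*21)*203)) = √(-49288 + (2 - 7/12*203)) = √(-49288 + (2 - 1421/12)) = √(-49288 - 1397/12) = √(-592853/12) = I*√1778559/6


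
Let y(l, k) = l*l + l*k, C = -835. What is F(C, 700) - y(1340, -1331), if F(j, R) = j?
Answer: -12895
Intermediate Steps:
y(l, k) = l² + k*l
F(C, 700) - y(1340, -1331) = -835 - 1340*(-1331 + 1340) = -835 - 1340*9 = -835 - 1*12060 = -835 - 12060 = -12895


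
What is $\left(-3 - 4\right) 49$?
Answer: $-343$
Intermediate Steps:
$\left(-3 - 4\right) 49 = \left(-7\right) 49 = -343$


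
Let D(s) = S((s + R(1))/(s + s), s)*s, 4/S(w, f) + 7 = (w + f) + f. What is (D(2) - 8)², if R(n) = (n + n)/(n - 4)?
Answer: 121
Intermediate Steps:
R(n) = 2*n/(-4 + n) (R(n) = (2*n)/(-4 + n) = 2*n/(-4 + n))
S(w, f) = 4/(-7 + w + 2*f) (S(w, f) = 4/(-7 + ((w + f) + f)) = 4/(-7 + ((f + w) + f)) = 4/(-7 + (w + 2*f)) = 4/(-7 + w + 2*f))
D(s) = 4*s/(-7 + 2*s + (-⅔ + s)/(2*s)) (D(s) = (4/(-7 + (s + 2*1/(-4 + 1))/(s + s) + 2*s))*s = (4/(-7 + (s + 2*1/(-3))/((2*s)) + 2*s))*s = (4/(-7 + (s + 2*1*(-⅓))*(1/(2*s)) + 2*s))*s = (4/(-7 + (s - ⅔)*(1/(2*s)) + 2*s))*s = (4/(-7 + (-⅔ + s)*(1/(2*s)) + 2*s))*s = (4/(-7 + (-⅔ + s)/(2*s) + 2*s))*s = (4/(-7 + 2*s + (-⅔ + s)/(2*s)))*s = 4*s/(-7 + 2*s + (-⅔ + s)/(2*s)))
(D(2) - 8)² = (24*2²/(-2 - 39*2 + 12*2²) - 8)² = (24*4/(-2 - 78 + 12*4) - 8)² = (24*4/(-2 - 78 + 48) - 8)² = (24*4/(-32) - 8)² = (24*4*(-1/32) - 8)² = (-3 - 8)² = (-11)² = 121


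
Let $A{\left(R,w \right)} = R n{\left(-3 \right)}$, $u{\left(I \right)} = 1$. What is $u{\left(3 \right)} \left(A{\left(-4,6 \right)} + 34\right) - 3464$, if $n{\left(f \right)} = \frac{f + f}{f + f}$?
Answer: $-3434$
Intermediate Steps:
$n{\left(f \right)} = 1$ ($n{\left(f \right)} = \frac{2 f}{2 f} = 2 f \frac{1}{2 f} = 1$)
$A{\left(R,w \right)} = R$ ($A{\left(R,w \right)} = R 1 = R$)
$u{\left(3 \right)} \left(A{\left(-4,6 \right)} + 34\right) - 3464 = 1 \left(-4 + 34\right) - 3464 = 1 \cdot 30 - 3464 = 30 - 3464 = -3434$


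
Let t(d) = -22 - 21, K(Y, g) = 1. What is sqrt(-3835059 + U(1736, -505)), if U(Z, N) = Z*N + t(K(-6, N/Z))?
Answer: I*sqrt(4711782) ≈ 2170.7*I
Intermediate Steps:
t(d) = -43
U(Z, N) = -43 + N*Z (U(Z, N) = Z*N - 43 = N*Z - 43 = -43 + N*Z)
sqrt(-3835059 + U(1736, -505)) = sqrt(-3835059 + (-43 - 505*1736)) = sqrt(-3835059 + (-43 - 876680)) = sqrt(-3835059 - 876723) = sqrt(-4711782) = I*sqrt(4711782)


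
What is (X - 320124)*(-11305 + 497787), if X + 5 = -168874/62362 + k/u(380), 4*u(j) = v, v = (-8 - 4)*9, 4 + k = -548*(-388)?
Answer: -134339293350839044/841887 ≈ -1.5957e+11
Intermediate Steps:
k = 212620 (k = -4 - 548*(-388) = -4 + 212624 = 212620)
v = -108 (v = -12*9 = -108)
u(j) = -27 (u(j) = (¼)*(-108) = -27)
X = -6636193454/841887 (X = -5 + (-168874/62362 + 212620/(-27)) = -5 + (-168874*1/62362 + 212620*(-1/27)) = -5 + (-84437/31181 - 212620/27) = -5 - 6631984019/841887 = -6636193454/841887 ≈ -7882.5)
(X - 320124)*(-11305 + 497787) = (-6636193454/841887 - 320124)*(-11305 + 497787) = -276144427442/841887*486482 = -134339293350839044/841887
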